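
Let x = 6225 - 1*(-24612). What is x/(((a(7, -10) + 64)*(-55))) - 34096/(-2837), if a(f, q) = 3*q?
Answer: -23725049/5305190 ≈ -4.4720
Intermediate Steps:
x = 30837 (x = 6225 + 24612 = 30837)
x/(((a(7, -10) + 64)*(-55))) - 34096/(-2837) = 30837/(((3*(-10) + 64)*(-55))) - 34096/(-2837) = 30837/(((-30 + 64)*(-55))) - 34096*(-1/2837) = 30837/((34*(-55))) + 34096/2837 = 30837/(-1870) + 34096/2837 = 30837*(-1/1870) + 34096/2837 = -30837/1870 + 34096/2837 = -23725049/5305190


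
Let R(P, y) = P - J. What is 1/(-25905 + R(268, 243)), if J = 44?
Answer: -1/25681 ≈ -3.8939e-5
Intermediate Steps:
R(P, y) = -44 + P (R(P, y) = P - 1*44 = P - 44 = -44 + P)
1/(-25905 + R(268, 243)) = 1/(-25905 + (-44 + 268)) = 1/(-25905 + 224) = 1/(-25681) = -1/25681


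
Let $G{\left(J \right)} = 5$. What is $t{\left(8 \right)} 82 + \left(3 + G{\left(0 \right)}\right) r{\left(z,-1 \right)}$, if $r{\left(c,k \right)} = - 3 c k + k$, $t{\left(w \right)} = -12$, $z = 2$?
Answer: $-944$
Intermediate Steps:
$r{\left(c,k \right)} = k - 3 c k$ ($r{\left(c,k \right)} = - 3 c k + k = k - 3 c k$)
$t{\left(8 \right)} 82 + \left(3 + G{\left(0 \right)}\right) r{\left(z,-1 \right)} = \left(-12\right) 82 + \left(3 + 5\right) \left(- (1 - 6)\right) = -984 + 8 \left(- (1 - 6)\right) = -984 + 8 \left(\left(-1\right) \left(-5\right)\right) = -984 + 8 \cdot 5 = -984 + 40 = -944$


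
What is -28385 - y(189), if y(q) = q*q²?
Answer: -6779654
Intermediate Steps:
y(q) = q³
-28385 - y(189) = -28385 - 1*189³ = -28385 - 1*6751269 = -28385 - 6751269 = -6779654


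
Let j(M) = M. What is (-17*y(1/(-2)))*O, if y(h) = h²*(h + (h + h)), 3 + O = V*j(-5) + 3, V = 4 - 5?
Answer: 255/8 ≈ 31.875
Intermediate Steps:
V = -1
O = 5 (O = -3 + (-1*(-5) + 3) = -3 + (5 + 3) = -3 + 8 = 5)
y(h) = 3*h³ (y(h) = h²*(h + 2*h) = h²*(3*h) = 3*h³)
(-17*y(1/(-2)))*O = -51*(1/(-2))³*5 = -51*(-½)³*5 = -51*(-1)/8*5 = -17*(-3/8)*5 = (51/8)*5 = 255/8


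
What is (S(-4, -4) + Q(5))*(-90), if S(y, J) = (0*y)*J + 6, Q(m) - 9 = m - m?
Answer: -1350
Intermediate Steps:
Q(m) = 9 (Q(m) = 9 + (m - m) = 9 + 0 = 9)
S(y, J) = 6 (S(y, J) = 0*J + 6 = 0 + 6 = 6)
(S(-4, -4) + Q(5))*(-90) = (6 + 9)*(-90) = 15*(-90) = -1350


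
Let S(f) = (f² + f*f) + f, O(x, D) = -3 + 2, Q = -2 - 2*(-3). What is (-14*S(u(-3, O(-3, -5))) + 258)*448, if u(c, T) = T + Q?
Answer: -16128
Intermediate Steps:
Q = 4 (Q = -2 + 6 = 4)
O(x, D) = -1
u(c, T) = 4 + T (u(c, T) = T + 4 = 4 + T)
S(f) = f + 2*f² (S(f) = (f² + f²) + f = 2*f² + f = f + 2*f²)
(-14*S(u(-3, O(-3, -5))) + 258)*448 = (-14*(4 - 1)*(1 + 2*(4 - 1)) + 258)*448 = (-42*(1 + 2*3) + 258)*448 = (-42*(1 + 6) + 258)*448 = (-42*7 + 258)*448 = (-14*21 + 258)*448 = (-294 + 258)*448 = -36*448 = -16128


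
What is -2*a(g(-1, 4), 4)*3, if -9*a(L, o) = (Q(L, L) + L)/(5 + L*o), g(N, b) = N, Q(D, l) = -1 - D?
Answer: -⅔ ≈ -0.66667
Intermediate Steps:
a(L, o) = 1/(9*(5 + L*o)) (a(L, o) = -((-1 - L) + L)/(9*(5 + L*o)) = -(-1)/(9*(5 + L*o)) = 1/(9*(5 + L*o)))
-2*a(g(-1, 4), 4)*3 = -2/(9*(5 - 1*4))*3 = -2/(9*(5 - 4))*3 = -2/(9*1)*3 = -2/9*3 = -⅔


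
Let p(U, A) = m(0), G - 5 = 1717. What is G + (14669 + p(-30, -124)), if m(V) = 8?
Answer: 16399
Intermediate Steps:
G = 1722 (G = 5 + 1717 = 1722)
p(U, A) = 8
G + (14669 + p(-30, -124)) = 1722 + (14669 + 8) = 1722 + 14677 = 16399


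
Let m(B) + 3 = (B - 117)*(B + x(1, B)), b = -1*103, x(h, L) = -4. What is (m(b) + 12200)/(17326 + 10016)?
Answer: 35737/27342 ≈ 1.3070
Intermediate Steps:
b = -103
m(B) = -3 + (-117 + B)*(-4 + B) (m(B) = -3 + (B - 117)*(B - 4) = -3 + (-117 + B)*(-4 + B))
(m(b) + 12200)/(17326 + 10016) = ((465 + (-103)**2 - 121*(-103)) + 12200)/(17326 + 10016) = ((465 + 10609 + 12463) + 12200)/27342 = (23537 + 12200)*(1/27342) = 35737*(1/27342) = 35737/27342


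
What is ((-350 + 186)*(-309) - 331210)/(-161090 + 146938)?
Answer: 140267/7076 ≈ 19.823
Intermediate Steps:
((-350 + 186)*(-309) - 331210)/(-161090 + 146938) = (-164*(-309) - 331210)/(-14152) = (50676 - 331210)*(-1/14152) = -280534*(-1/14152) = 140267/7076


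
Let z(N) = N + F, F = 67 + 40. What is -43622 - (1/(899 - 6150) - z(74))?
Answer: -228108690/5251 ≈ -43441.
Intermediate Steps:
F = 107
z(N) = 107 + N (z(N) = N + 107 = 107 + N)
-43622 - (1/(899 - 6150) - z(74)) = -43622 - (1/(899 - 6150) - (107 + 74)) = -43622 - (1/(-5251) - 1*181) = -43622 - (-1/5251 - 181) = -43622 - 1*(-950432/5251) = -43622 + 950432/5251 = -228108690/5251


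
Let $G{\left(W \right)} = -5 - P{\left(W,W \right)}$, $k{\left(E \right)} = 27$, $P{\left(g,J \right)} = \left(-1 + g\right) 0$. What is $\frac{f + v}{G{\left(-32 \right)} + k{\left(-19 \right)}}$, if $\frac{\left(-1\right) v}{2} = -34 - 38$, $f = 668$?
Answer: $\frac{406}{11} \approx 36.909$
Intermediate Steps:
$P{\left(g,J \right)} = 0$
$v = 144$ ($v = - 2 \left(-34 - 38\right) = \left(-2\right) \left(-72\right) = 144$)
$G{\left(W \right)} = -5$ ($G{\left(W \right)} = -5 - 0 = -5 + 0 = -5$)
$\frac{f + v}{G{\left(-32 \right)} + k{\left(-19 \right)}} = \frac{668 + 144}{-5 + 27} = \frac{812}{22} = 812 \cdot \frac{1}{22} = \frac{406}{11}$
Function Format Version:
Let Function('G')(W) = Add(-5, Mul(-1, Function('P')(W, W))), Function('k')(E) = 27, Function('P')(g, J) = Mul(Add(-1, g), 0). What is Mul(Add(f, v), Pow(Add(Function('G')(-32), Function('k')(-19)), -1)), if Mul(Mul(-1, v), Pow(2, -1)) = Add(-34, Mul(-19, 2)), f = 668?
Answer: Rational(406, 11) ≈ 36.909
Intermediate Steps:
Function('P')(g, J) = 0
v = 144 (v = Mul(-2, Add(-34, Mul(-19, 2))) = Mul(-2, Add(-34, -38)) = Mul(-2, -72) = 144)
Function('G')(W) = -5 (Function('G')(W) = Add(-5, Mul(-1, 0)) = Add(-5, 0) = -5)
Mul(Add(f, v), Pow(Add(Function('G')(-32), Function('k')(-19)), -1)) = Mul(Add(668, 144), Pow(Add(-5, 27), -1)) = Mul(812, Pow(22, -1)) = Mul(812, Rational(1, 22)) = Rational(406, 11)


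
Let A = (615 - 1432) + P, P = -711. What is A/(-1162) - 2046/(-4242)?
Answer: 105467/58681 ≈ 1.7973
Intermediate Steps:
A = -1528 (A = (615 - 1432) - 711 = -817 - 711 = -1528)
A/(-1162) - 2046/(-4242) = -1528/(-1162) - 2046/(-4242) = -1528*(-1/1162) - 2046*(-1/4242) = 764/581 + 341/707 = 105467/58681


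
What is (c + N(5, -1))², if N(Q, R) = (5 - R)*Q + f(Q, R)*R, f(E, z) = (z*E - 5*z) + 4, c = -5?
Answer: 441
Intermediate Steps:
f(E, z) = 4 - 5*z + E*z (f(E, z) = (E*z - 5*z) + 4 = (-5*z + E*z) + 4 = 4 - 5*z + E*z)
N(Q, R) = Q*(5 - R) + R*(4 - 5*R + Q*R) (N(Q, R) = (5 - R)*Q + (4 - 5*R + Q*R)*R = Q*(5 - R) + R*(4 - 5*R + Q*R))
(c + N(5, -1))² = (-5 + (5*5 - (4 - 5*(-1) + 5*(-1)) - 1*5*(-1)))² = (-5 + (25 - (4 + 5 - 5) + 5))² = (-5 + (25 - 1*4 + 5))² = (-5 + (25 - 4 + 5))² = (-5 + 26)² = 21² = 441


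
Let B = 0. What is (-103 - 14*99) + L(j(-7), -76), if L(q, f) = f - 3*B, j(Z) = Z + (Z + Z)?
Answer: -1565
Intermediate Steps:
j(Z) = 3*Z (j(Z) = Z + 2*Z = 3*Z)
L(q, f) = f (L(q, f) = f - 3*0 = f + 0 = f)
(-103 - 14*99) + L(j(-7), -76) = (-103 - 14*99) - 76 = (-103 - 1386) - 76 = -1489 - 76 = -1565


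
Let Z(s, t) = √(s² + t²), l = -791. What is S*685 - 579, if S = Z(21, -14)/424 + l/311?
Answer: -721904/311 + 4795*√13/424 ≈ -2280.5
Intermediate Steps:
S = -791/311 + 7*√13/424 (S = √(21² + (-14)²)/424 - 791/311 = √(441 + 196)*(1/424) - 791*1/311 = √637*(1/424) - 791/311 = (7*√13)*(1/424) - 791/311 = 7*√13/424 - 791/311 = -791/311 + 7*√13/424 ≈ -2.4839)
S*685 - 579 = (-791/311 + 7*√13/424)*685 - 579 = (-541835/311 + 4795*√13/424) - 579 = -721904/311 + 4795*√13/424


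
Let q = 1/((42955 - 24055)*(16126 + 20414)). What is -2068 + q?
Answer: -1428173207999/690606000 ≈ -2068.0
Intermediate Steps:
q = 1/690606000 (q = 1/(18900*36540) = (1/18900)*(1/36540) = 1/690606000 ≈ 1.4480e-9)
-2068 + q = -2068 + 1/690606000 = -1428173207999/690606000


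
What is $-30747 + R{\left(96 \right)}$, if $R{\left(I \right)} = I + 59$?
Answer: $-30592$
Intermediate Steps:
$R{\left(I \right)} = 59 + I$
$-30747 + R{\left(96 \right)} = -30747 + \left(59 + 96\right) = -30747 + 155 = -30592$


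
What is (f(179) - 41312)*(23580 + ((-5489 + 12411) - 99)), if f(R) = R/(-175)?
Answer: -219806970937/175 ≈ -1.2560e+9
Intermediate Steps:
f(R) = -R/175 (f(R) = R*(-1/175) = -R/175)
(f(179) - 41312)*(23580 + ((-5489 + 12411) - 99)) = (-1/175*179 - 41312)*(23580 + ((-5489 + 12411) - 99)) = (-179/175 - 41312)*(23580 + (6922 - 99)) = -7229779*(23580 + 6823)/175 = -7229779/175*30403 = -219806970937/175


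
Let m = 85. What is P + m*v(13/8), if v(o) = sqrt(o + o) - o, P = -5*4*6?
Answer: -2065/8 + 85*sqrt(13)/2 ≈ -104.89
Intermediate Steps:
P = -120 (P = -20*6 = -120)
v(o) = -o + sqrt(2)*sqrt(o) (v(o) = sqrt(2*o) - o = sqrt(2)*sqrt(o) - o = -o + sqrt(2)*sqrt(o))
P + m*v(13/8) = -120 + 85*(-13/8 + sqrt(2)*sqrt(13/8)) = -120 + 85*(-13/8 + sqrt(2)*sqrt(13*(1/8))) = -120 + 85*(-1*13/8 + sqrt(2)*sqrt(13/8)) = -120 + 85*(-13/8 + sqrt(2)*(sqrt(26)/4)) = -120 + 85*(-13/8 + sqrt(13)/2) = -120 + (-1105/8 + 85*sqrt(13)/2) = -2065/8 + 85*sqrt(13)/2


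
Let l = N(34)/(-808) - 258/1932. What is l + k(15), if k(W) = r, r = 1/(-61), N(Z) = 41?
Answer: -1592441/7935368 ≈ -0.20068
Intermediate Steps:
r = -1/61 ≈ -0.016393
k(W) = -1/61
l = -23973/130088 (l = 41/(-808) - 258/1932 = 41*(-1/808) - 258*1/1932 = -41/808 - 43/322 = -23973/130088 ≈ -0.18428)
l + k(15) = -23973/130088 - 1/61 = -1592441/7935368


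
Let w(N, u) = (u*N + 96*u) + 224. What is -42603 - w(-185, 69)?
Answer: -36686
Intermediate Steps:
w(N, u) = 224 + 96*u + N*u (w(N, u) = (N*u + 96*u) + 224 = (96*u + N*u) + 224 = 224 + 96*u + N*u)
-42603 - w(-185, 69) = -42603 - (224 + 96*69 - 185*69) = -42603 - (224 + 6624 - 12765) = -42603 - 1*(-5917) = -42603 + 5917 = -36686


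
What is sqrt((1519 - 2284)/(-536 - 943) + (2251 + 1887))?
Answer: sqrt(3480493)/29 ≈ 64.331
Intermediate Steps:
sqrt((1519 - 2284)/(-536 - 943) + (2251 + 1887)) = sqrt(-765/(-1479) + 4138) = sqrt(-765*(-1/1479) + 4138) = sqrt(15/29 + 4138) = sqrt(120017/29) = sqrt(3480493)/29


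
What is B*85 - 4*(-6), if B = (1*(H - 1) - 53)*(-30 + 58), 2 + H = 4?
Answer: -123736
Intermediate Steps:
H = 2 (H = -2 + 4 = 2)
B = -1456 (B = (1*(2 - 1) - 53)*(-30 + 58) = (1*1 - 53)*28 = (1 - 53)*28 = -52*28 = -1456)
B*85 - 4*(-6) = -1456*85 - 4*(-6) = -123760 + 24 = -123736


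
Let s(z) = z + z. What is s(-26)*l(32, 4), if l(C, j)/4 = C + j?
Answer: -7488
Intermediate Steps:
l(C, j) = 4*C + 4*j (l(C, j) = 4*(C + j) = 4*C + 4*j)
s(z) = 2*z
s(-26)*l(32, 4) = (2*(-26))*(4*32 + 4*4) = -52*(128 + 16) = -52*144 = -7488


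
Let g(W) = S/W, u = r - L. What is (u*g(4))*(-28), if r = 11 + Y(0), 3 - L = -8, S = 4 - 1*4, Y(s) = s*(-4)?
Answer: 0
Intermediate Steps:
Y(s) = -4*s
S = 0 (S = 4 - 4 = 0)
L = 11 (L = 3 - 1*(-8) = 3 + 8 = 11)
r = 11 (r = 11 - 4*0 = 11 + 0 = 11)
u = 0 (u = 11 - 1*11 = 11 - 11 = 0)
g(W) = 0 (g(W) = 0/W = 0)
(u*g(4))*(-28) = (0*0)*(-28) = 0*(-28) = 0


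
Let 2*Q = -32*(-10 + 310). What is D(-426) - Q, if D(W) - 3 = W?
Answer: 4377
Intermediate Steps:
D(W) = 3 + W
Q = -4800 (Q = (-32*(-10 + 310))/2 = (-32*300)/2 = (1/2)*(-9600) = -4800)
D(-426) - Q = (3 - 426) - 1*(-4800) = -423 + 4800 = 4377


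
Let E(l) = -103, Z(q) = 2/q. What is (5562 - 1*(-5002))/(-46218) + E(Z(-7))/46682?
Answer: -248954551/1078774338 ≈ -0.23078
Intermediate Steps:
(5562 - 1*(-5002))/(-46218) + E(Z(-7))/46682 = (5562 - 1*(-5002))/(-46218) - 103/46682 = (5562 + 5002)*(-1/46218) - 103*1/46682 = 10564*(-1/46218) - 103/46682 = -5282/23109 - 103/46682 = -248954551/1078774338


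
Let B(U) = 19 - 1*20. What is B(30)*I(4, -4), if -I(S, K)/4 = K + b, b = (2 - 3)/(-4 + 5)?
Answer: -20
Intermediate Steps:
b = -1 (b = -1/1 = -1*1 = -1)
I(S, K) = 4 - 4*K (I(S, K) = -4*(K - 1) = -4*(-1 + K) = 4 - 4*K)
B(U) = -1 (B(U) = 19 - 20 = -1)
B(30)*I(4, -4) = -(4 - 4*(-4)) = -(4 + 16) = -1*20 = -20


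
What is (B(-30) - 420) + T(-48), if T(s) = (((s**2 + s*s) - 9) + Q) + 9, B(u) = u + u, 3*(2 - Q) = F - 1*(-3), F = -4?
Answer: 12391/3 ≈ 4130.3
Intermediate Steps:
Q = 7/3 (Q = 2 - (-4 - 1*(-3))/3 = 2 - (-4 + 3)/3 = 2 - 1/3*(-1) = 2 + 1/3 = 7/3 ≈ 2.3333)
B(u) = 2*u
T(s) = 7/3 + 2*s**2 (T(s) = (((s**2 + s*s) - 9) + 7/3) + 9 = (((s**2 + s**2) - 9) + 7/3) + 9 = ((2*s**2 - 9) + 7/3) + 9 = ((-9 + 2*s**2) + 7/3) + 9 = (-20/3 + 2*s**2) + 9 = 7/3 + 2*s**2)
(B(-30) - 420) + T(-48) = (2*(-30) - 420) + (7/3 + 2*(-48)**2) = (-60 - 420) + (7/3 + 2*2304) = -480 + (7/3 + 4608) = -480 + 13831/3 = 12391/3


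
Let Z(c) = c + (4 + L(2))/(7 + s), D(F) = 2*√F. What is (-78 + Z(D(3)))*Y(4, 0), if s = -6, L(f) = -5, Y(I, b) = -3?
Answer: 237 - 6*√3 ≈ 226.61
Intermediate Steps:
Z(c) = -1 + c (Z(c) = c + (4 - 5)/(7 - 6) = c - 1/1 = c - 1*1 = c - 1 = -1 + c)
(-78 + Z(D(3)))*Y(4, 0) = (-78 + (-1 + 2*√3))*(-3) = (-79 + 2*√3)*(-3) = 237 - 6*√3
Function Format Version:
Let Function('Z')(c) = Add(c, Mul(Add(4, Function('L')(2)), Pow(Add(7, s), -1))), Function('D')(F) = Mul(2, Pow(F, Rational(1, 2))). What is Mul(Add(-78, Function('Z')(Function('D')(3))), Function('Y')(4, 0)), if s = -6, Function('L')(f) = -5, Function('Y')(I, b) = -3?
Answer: Add(237, Mul(-6, Pow(3, Rational(1, 2)))) ≈ 226.61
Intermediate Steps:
Function('Z')(c) = Add(-1, c) (Function('Z')(c) = Add(c, Mul(Add(4, -5), Pow(Add(7, -6), -1))) = Add(c, Mul(-1, Pow(1, -1))) = Add(c, Mul(-1, 1)) = Add(c, -1) = Add(-1, c))
Mul(Add(-78, Function('Z')(Function('D')(3))), Function('Y')(4, 0)) = Mul(Add(-78, Add(-1, Mul(2, Pow(3, Rational(1, 2))))), -3) = Mul(Add(-79, Mul(2, Pow(3, Rational(1, 2)))), -3) = Add(237, Mul(-6, Pow(3, Rational(1, 2))))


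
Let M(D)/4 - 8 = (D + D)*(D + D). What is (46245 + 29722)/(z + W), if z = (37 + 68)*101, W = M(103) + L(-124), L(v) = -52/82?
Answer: 3114647/7395595 ≈ 0.42115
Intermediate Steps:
M(D) = 32 + 16*D² (M(D) = 32 + 4*((D + D)*(D + D)) = 32 + 4*((2*D)*(2*D)) = 32 + 4*(4*D²) = 32 + 16*D²)
L(v) = -26/41 (L(v) = -52*1/82 = -26/41)
W = 6960790/41 (W = (32 + 16*103²) - 26/41 = (32 + 16*10609) - 26/41 = (32 + 169744) - 26/41 = 169776 - 26/41 = 6960790/41 ≈ 1.6978e+5)
z = 10605 (z = 105*101 = 10605)
(46245 + 29722)/(z + W) = (46245 + 29722)/(10605 + 6960790/41) = 75967/(7395595/41) = 75967*(41/7395595) = 3114647/7395595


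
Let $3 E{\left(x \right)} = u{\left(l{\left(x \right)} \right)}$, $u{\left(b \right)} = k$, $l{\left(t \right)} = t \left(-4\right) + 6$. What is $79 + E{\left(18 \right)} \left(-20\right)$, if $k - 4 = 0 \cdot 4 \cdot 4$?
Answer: $\frac{157}{3} \approx 52.333$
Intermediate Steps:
$l{\left(t \right)} = 6 - 4 t$ ($l{\left(t \right)} = - 4 t + 6 = 6 - 4 t$)
$k = 4$ ($k = 4 + 0 \cdot 4 \cdot 4 = 4 + 0 \cdot 4 = 4 + 0 = 4$)
$u{\left(b \right)} = 4$
$E{\left(x \right)} = \frac{4}{3}$ ($E{\left(x \right)} = \frac{1}{3} \cdot 4 = \frac{4}{3}$)
$79 + E{\left(18 \right)} \left(-20\right) = 79 + \frac{4}{3} \left(-20\right) = 79 - \frac{80}{3} = \frac{157}{3}$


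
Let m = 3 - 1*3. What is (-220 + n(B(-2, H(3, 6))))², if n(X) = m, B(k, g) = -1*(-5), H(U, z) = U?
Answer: 48400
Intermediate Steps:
B(k, g) = 5
m = 0 (m = 3 - 3 = 0)
n(X) = 0
(-220 + n(B(-2, H(3, 6))))² = (-220 + 0)² = (-220)² = 48400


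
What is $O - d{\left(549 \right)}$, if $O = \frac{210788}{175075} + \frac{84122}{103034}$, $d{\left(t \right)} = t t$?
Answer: $- \frac{2718419503128804}{9019338775} \approx -3.014 \cdot 10^{5}$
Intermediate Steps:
$d{\left(t \right)} = t^{2}$
$O = \frac{18222994971}{9019338775}$ ($O = 210788 \cdot \frac{1}{175075} + 84122 \cdot \frac{1}{103034} = \frac{210788}{175075} + \frac{42061}{51517} = \frac{18222994971}{9019338775} \approx 2.0204$)
$O - d{\left(549 \right)} = \frac{18222994971}{9019338775} - 549^{2} = \frac{18222994971}{9019338775} - 301401 = - \frac{2718419503128804}{9019338775}$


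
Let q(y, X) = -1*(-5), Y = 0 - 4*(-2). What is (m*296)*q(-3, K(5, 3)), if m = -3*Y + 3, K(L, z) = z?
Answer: -31080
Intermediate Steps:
Y = 8 (Y = 0 + 8 = 8)
m = -21 (m = -3*8 + 3 = -24 + 3 = -21)
q(y, X) = 5
(m*296)*q(-3, K(5, 3)) = -21*296*5 = -6216*5 = -31080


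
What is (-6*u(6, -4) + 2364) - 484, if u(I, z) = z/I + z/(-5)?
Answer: 9396/5 ≈ 1879.2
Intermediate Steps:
u(I, z) = -z/5 + z/I (u(I, z) = z/I + z*(-⅕) = z/I - z/5 = -z/5 + z/I)
(-6*u(6, -4) + 2364) - 484 = (-6*(-⅕*(-4) - 4/6) + 2364) - 484 = (-6*(⅘ - 4*⅙) + 2364) - 484 = (-6*(⅘ - ⅔) + 2364) - 484 = (-6*2/15 + 2364) - 484 = (-⅘ + 2364) - 484 = 11816/5 - 484 = 9396/5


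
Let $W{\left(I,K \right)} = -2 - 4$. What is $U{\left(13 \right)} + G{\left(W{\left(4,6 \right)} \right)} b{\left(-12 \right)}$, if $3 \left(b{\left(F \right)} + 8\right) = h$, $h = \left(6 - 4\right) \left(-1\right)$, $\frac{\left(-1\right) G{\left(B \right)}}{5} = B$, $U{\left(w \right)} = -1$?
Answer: $-261$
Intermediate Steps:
$W{\left(I,K \right)} = -6$ ($W{\left(I,K \right)} = -2 - 4 = -6$)
$G{\left(B \right)} = - 5 B$
$h = -2$ ($h = 2 \left(-1\right) = -2$)
$b{\left(F \right)} = - \frac{26}{3}$ ($b{\left(F \right)} = -8 + \frac{1}{3} \left(-2\right) = -8 - \frac{2}{3} = - \frac{26}{3}$)
$U{\left(13 \right)} + G{\left(W{\left(4,6 \right)} \right)} b{\left(-12 \right)} = -1 + \left(-5\right) \left(-6\right) \left(- \frac{26}{3}\right) = -1 + 30 \left(- \frac{26}{3}\right) = -1 - 260 = -261$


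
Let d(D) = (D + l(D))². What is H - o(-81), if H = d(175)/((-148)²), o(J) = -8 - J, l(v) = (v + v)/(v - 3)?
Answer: -11594344207/162001984 ≈ -71.569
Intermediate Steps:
l(v) = 2*v/(-3 + v) (l(v) = (2*v)/(-3 + v) = 2*v/(-3 + v))
d(D) = (D + 2*D/(-3 + D))²
H = 231800625/162001984 (H = (175²*(-1 + 175)²/(-3 + 175)²)/((-148)²) = (30625*174²/172²)/21904 = (30625*30276*(1/29584))*(1/21904) = (231800625/7396)*(1/21904) = 231800625/162001984 ≈ 1.4309)
H - o(-81) = 231800625/162001984 - (-8 - 1*(-81)) = 231800625/162001984 - (-8 + 81) = 231800625/162001984 - 1*73 = 231800625/162001984 - 73 = -11594344207/162001984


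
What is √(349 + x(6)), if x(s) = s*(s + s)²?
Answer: √1213 ≈ 34.828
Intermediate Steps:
x(s) = 4*s³ (x(s) = s*(2*s)² = s*(4*s²) = 4*s³)
√(349 + x(6)) = √(349 + 4*6³) = √(349 + 4*216) = √(349 + 864) = √1213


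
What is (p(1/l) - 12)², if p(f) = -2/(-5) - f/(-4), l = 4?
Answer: 851929/6400 ≈ 133.11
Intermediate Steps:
p(f) = ⅖ + f/4 (p(f) = -2*(-⅕) - f*(-¼) = ⅖ + f/4)
(p(1/l) - 12)² = ((⅖ + (¼)/4) - 12)² = ((⅖ + (¼)*(¼)) - 12)² = ((⅖ + 1/16) - 12)² = (37/80 - 12)² = (-923/80)² = 851929/6400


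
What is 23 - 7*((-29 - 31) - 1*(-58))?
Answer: 37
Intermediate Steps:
23 - 7*((-29 - 31) - 1*(-58)) = 23 - 7*(-60 + 58) = 23 - 7*(-2) = 23 + 14 = 37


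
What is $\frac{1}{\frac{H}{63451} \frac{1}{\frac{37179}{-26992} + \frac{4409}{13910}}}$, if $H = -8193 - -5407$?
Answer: $\frac{118052116033}{4887981280} \approx 24.152$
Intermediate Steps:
$H = -2786$ ($H = -8193 + 5407 = -2786$)
$\frac{1}{\frac{H}{63451} \frac{1}{\frac{37179}{-26992} + \frac{4409}{13910}}} = \frac{1}{- \frac{2786}{63451} \frac{1}{\frac{37179}{-26992} + \frac{4409}{13910}}} = \frac{1}{\left(-2786\right) \frac{1}{63451} \frac{1}{37179 \left(- \frac{1}{26992}\right) + 4409 \cdot \frac{1}{13910}}} = \frac{1}{\left(- \frac{2786}{63451}\right) \frac{1}{- \frac{37179}{26992} + \frac{4409}{13910}}} = \frac{1}{\left(- \frac{2786}{63451}\right) \frac{1}{- \frac{199076081}{187729360}}} = \frac{1}{\left(- \frac{2786}{63451}\right) \left(- \frac{187729360}{199076081}\right)} = \frac{1}{\frac{4887981280}{118052116033}} = \frac{118052116033}{4887981280}$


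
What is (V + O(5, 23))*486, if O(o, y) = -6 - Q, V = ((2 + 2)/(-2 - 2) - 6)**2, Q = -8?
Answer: 24786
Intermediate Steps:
V = 49 (V = (4/(-4) - 6)**2 = (4*(-1/4) - 6)**2 = (-1 - 6)**2 = (-7)**2 = 49)
O(o, y) = 2 (O(o, y) = -6 - 1*(-8) = -6 + 8 = 2)
(V + O(5, 23))*486 = (49 + 2)*486 = 51*486 = 24786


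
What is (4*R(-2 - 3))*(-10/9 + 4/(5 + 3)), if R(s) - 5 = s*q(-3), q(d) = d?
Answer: -440/9 ≈ -48.889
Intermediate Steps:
R(s) = 5 - 3*s (R(s) = 5 + s*(-3) = 5 - 3*s)
(4*R(-2 - 3))*(-10/9 + 4/(5 + 3)) = (4*(5 - 3*(-2 - 3)))*(-10/9 + 4/(5 + 3)) = (4*(5 - 3*(-5)))*(-10*⅑ + 4/8) = (4*(5 + 15))*(-10/9 + 4*(⅛)) = (4*20)*(-10/9 + ½) = 80*(-11/18) = -440/9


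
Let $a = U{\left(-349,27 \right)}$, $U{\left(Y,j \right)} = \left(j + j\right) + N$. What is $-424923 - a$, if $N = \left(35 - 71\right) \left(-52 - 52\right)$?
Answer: $-428721$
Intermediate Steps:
$N = 3744$ ($N = \left(-36\right) \left(-104\right) = 3744$)
$U{\left(Y,j \right)} = 3744 + 2 j$ ($U{\left(Y,j \right)} = \left(j + j\right) + 3744 = 2 j + 3744 = 3744 + 2 j$)
$a = 3798$ ($a = 3744 + 2 \cdot 27 = 3744 + 54 = 3798$)
$-424923 - a = -424923 - 3798 = -428721$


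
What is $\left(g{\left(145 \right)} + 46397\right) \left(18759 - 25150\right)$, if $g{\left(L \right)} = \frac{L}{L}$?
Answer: $-296529618$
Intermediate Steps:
$g{\left(L \right)} = 1$
$\left(g{\left(145 \right)} + 46397\right) \left(18759 - 25150\right) = \left(1 + 46397\right) \left(18759 - 25150\right) = 46398 \left(-6391\right) = -296529618$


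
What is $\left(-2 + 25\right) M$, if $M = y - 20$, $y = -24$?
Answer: $-1012$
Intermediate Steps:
$M = -44$ ($M = -24 - 20 = -44$)
$\left(-2 + 25\right) M = \left(-2 + 25\right) \left(-44\right) = 23 \left(-44\right) = -1012$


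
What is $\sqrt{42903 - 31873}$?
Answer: $\sqrt{11030} \approx 105.02$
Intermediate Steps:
$\sqrt{42903 - 31873} = \sqrt{11030}$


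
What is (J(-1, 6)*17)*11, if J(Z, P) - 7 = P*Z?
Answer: 187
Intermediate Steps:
J(Z, P) = 7 + P*Z
(J(-1, 6)*17)*11 = ((7 + 6*(-1))*17)*11 = ((7 - 6)*17)*11 = (1*17)*11 = 17*11 = 187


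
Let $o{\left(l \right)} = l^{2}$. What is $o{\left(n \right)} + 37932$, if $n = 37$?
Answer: $39301$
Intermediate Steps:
$o{\left(n \right)} + 37932 = 37^{2} + 37932 = 1369 + 37932 = 39301$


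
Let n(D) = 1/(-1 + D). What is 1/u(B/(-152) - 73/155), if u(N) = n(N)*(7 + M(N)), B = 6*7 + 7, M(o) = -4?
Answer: -42251/70680 ≈ -0.59778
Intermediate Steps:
B = 49 (B = 42 + 7 = 49)
u(N) = 3/(-1 + N) (u(N) = (7 - 4)/(-1 + N) = 3/(-1 + N))
1/u(B/(-152) - 73/155) = 1/(3/(-1 + (49/(-152) - 73/155))) = 1/(3/(-1 + (49*(-1/152) - 73*1/155))) = 1/(3/(-1 + (-49/152 - 73/155))) = 1/(3/(-1 - 18691/23560)) = 1/(3/(-42251/23560)) = 1/(3*(-23560/42251)) = 1/(-70680/42251) = -42251/70680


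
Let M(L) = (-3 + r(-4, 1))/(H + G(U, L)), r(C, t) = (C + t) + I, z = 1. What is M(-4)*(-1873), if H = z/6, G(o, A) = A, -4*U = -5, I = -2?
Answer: -89904/23 ≈ -3908.9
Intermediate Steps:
U = 5/4 (U = -¼*(-5) = 5/4 ≈ 1.2500)
r(C, t) = -2 + C + t (r(C, t) = (C + t) - 2 = -2 + C + t)
H = ⅙ (H = 1/6 = 1*(⅙) = ⅙ ≈ 0.16667)
M(L) = -8/(⅙ + L) (M(L) = (-3 + (-2 - 4 + 1))/(⅙ + L) = (-3 - 5)/(⅙ + L) = -8/(⅙ + L))
M(-4)*(-1873) = -48/(1 + 6*(-4))*(-1873) = -48/(1 - 24)*(-1873) = -48/(-23)*(-1873) = -48*(-1/23)*(-1873) = (48/23)*(-1873) = -89904/23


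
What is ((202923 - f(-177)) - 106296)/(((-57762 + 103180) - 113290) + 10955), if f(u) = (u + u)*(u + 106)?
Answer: -71493/56917 ≈ -1.2561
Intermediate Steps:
f(u) = 2*u*(106 + u) (f(u) = (2*u)*(106 + u) = 2*u*(106 + u))
((202923 - f(-177)) - 106296)/(((-57762 + 103180) - 113290) + 10955) = ((202923 - 2*(-177)*(106 - 177)) - 106296)/(((-57762 + 103180) - 113290) + 10955) = ((202923 - 2*(-177)*(-71)) - 106296)/((45418 - 113290) + 10955) = ((202923 - 1*25134) - 106296)/(-67872 + 10955) = ((202923 - 25134) - 106296)/(-56917) = (177789 - 106296)*(-1/56917) = 71493*(-1/56917) = -71493/56917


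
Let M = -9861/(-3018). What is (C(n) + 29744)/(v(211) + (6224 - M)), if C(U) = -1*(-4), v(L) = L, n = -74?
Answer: 29926488/6470323 ≈ 4.6252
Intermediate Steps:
M = 3287/1006 (M = -9861*(-1/3018) = 3287/1006 ≈ 3.2674)
C(U) = 4
(C(n) + 29744)/(v(211) + (6224 - M)) = (4 + 29744)/(211 + (6224 - 1*3287/1006)) = 29748/(211 + (6224 - 3287/1006)) = 29748/(211 + 6258057/1006) = 29748/(6470323/1006) = 29748*(1006/6470323) = 29926488/6470323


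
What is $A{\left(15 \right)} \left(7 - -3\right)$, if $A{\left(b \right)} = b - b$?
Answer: $0$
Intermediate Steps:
$A{\left(b \right)} = 0$
$A{\left(15 \right)} \left(7 - -3\right) = 0 \left(7 - -3\right) = 0 \left(7 + 3\right) = 0 \cdot 10 = 0$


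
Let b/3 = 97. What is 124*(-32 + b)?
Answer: 32116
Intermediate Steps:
b = 291 (b = 3*97 = 291)
124*(-32 + b) = 124*(-32 + 291) = 124*259 = 32116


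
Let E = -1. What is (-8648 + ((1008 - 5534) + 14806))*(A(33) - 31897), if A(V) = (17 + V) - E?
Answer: -51972672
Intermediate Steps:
A(V) = 18 + V (A(V) = (17 + V) - 1*(-1) = (17 + V) + 1 = 18 + V)
(-8648 + ((1008 - 5534) + 14806))*(A(33) - 31897) = (-8648 + ((1008 - 5534) + 14806))*((18 + 33) - 31897) = (-8648 + (-4526 + 14806))*(51 - 31897) = (-8648 + 10280)*(-31846) = 1632*(-31846) = -51972672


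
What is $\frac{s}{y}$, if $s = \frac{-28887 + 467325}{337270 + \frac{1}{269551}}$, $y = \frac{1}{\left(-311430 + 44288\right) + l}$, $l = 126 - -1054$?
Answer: $- \frac{4490251694665308}{12987352253} \approx -3.4574 \cdot 10^{5}$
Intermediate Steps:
$l = 1180$ ($l = 126 + 1054 = 1180$)
$y = - \frac{1}{265962}$ ($y = \frac{1}{\left(-311430 + 44288\right) + 1180} = \frac{1}{-267142 + 1180} = \frac{1}{-265962} = - \frac{1}{265962} \approx -3.7599 \cdot 10^{-6}$)
$s = \frac{16883057334}{12987352253}$ ($s = \frac{438438}{337270 + \frac{1}{269551}} = \frac{438438}{\frac{90911465771}{269551}} = 438438 \cdot \frac{269551}{90911465771} = \frac{16883057334}{12987352253} \approx 1.3$)
$\frac{s}{y} = \frac{16883057334}{12987352253 \left(- \frac{1}{265962}\right)} = \frac{16883057334}{12987352253} \left(-265962\right) = - \frac{4490251694665308}{12987352253}$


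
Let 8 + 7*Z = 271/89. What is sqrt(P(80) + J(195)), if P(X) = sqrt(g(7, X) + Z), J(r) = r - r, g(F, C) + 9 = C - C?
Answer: 2*2**(1/4)*267**(3/4)*sqrt(I)/89 ≈ 1.2481 + 1.2481*I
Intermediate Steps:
Z = -63/89 (Z = -8/7 + (271/89)/7 = -8/7 + (271*(1/89))/7 = -8/7 + (1/7)*(271/89) = -8/7 + 271/623 = -63/89 ≈ -0.70786)
g(F, C) = -9 (g(F, C) = -9 + (C - C) = -9 + 0 = -9)
J(r) = 0
P(X) = 12*I*sqrt(534)/89 (P(X) = sqrt(-9 - 63/89) = sqrt(-864/89) = 12*I*sqrt(534)/89)
sqrt(P(80) + J(195)) = sqrt(12*I*sqrt(534)/89 + 0) = sqrt(12*I*sqrt(534)/89) = 2*2**(1/4)*267**(3/4)*sqrt(I)/89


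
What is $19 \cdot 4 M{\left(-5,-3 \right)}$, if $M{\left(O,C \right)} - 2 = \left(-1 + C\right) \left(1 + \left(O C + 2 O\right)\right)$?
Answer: $-1672$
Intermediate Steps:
$M{\left(O,C \right)} = 2 + \left(-1 + C\right) \left(1 + 2 O + C O\right)$ ($M{\left(O,C \right)} = 2 + \left(-1 + C\right) \left(1 + \left(O C + 2 O\right)\right) = 2 + \left(-1 + C\right) \left(1 + \left(C O + 2 O\right)\right) = 2 + \left(-1 + C\right) \left(1 + \left(2 O + C O\right)\right) = 2 + \left(-1 + C\right) \left(1 + 2 O + C O\right)$)
$19 \cdot 4 M{\left(-5,-3 \right)} = 19 \cdot 4 \left(1 - 3 - -10 - -15 - 5 \left(-3\right)^{2}\right) = 76 \left(1 - 3 + 10 + 15 - 45\right) = 76 \left(-22\right) = -1672$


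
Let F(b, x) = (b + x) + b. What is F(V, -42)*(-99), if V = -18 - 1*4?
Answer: 8514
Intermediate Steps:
V = -22 (V = -18 - 4 = -22)
F(b, x) = x + 2*b
F(V, -42)*(-99) = (-42 + 2*(-22))*(-99) = (-42 - 44)*(-99) = -86*(-99) = 8514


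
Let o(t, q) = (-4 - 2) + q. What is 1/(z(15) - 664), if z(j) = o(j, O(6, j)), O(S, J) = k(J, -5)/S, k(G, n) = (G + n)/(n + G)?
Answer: -6/4019 ≈ -0.0014929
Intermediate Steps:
k(G, n) = 1 (k(G, n) = (G + n)/(G + n) = 1)
O(S, J) = 1/S
o(t, q) = -6 + q
z(j) = -35/6 (z(j) = -6 + 1/6 = -35/6)
1/(z(15) - 664) = 1/(-35/6 - 664) = 1/(-4019/6) = -6/4019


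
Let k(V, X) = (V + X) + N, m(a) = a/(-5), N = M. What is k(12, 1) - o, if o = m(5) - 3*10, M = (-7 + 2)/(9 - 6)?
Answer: 127/3 ≈ 42.333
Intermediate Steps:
M = -5/3 ≈ -1.6667
N = -5/3 ≈ -1.6667
m(a) = -a/5 (m(a) = a*(-⅕) = -a/5)
k(V, X) = -5/3 + V + X (k(V, X) = (V + X) - 5/3 = -5/3 + V + X)
o = -31 (o = -⅕*5 - 3*10 = -1 - 30 = -31)
k(12, 1) - o = (-5/3 + 12 + 1) - 1*(-31) = 34/3 + 31 = 127/3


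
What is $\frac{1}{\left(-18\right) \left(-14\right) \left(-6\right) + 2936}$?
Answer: $\frac{1}{1424} \approx 0.00070225$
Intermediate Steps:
$\frac{1}{\left(-18\right) \left(-14\right) \left(-6\right) + 2936} = \frac{1}{252 \left(-6\right) + 2936} = \frac{1}{-1512 + 2936} = \frac{1}{1424}$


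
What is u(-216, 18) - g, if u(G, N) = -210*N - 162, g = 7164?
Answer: -11106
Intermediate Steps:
u(G, N) = -162 - 210*N
u(-216, 18) - g = (-162 - 210*18) - 1*7164 = (-162 - 3780) - 7164 = -3942 - 7164 = -11106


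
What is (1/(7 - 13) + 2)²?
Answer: 121/36 ≈ 3.3611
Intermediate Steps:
(1/(7 - 13) + 2)² = (1/(-6) + 2)² = (-⅙ + 2)² = (11/6)² = 121/36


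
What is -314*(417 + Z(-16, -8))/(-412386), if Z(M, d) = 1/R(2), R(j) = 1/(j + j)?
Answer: 66097/206193 ≈ 0.32056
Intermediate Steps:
R(j) = 1/(2*j)
Z(M, d) = 4 (Z(M, d) = 1/((½)/2) = 1/((½)*(½)) = 1/(¼) = 4)
-314*(417 + Z(-16, -8))/(-412386) = -314*(417 + 4)/(-412386) = -314*421*(-1/412386) = -132194*(-1/412386) = 66097/206193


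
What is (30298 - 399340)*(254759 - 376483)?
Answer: 44921268408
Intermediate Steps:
(30298 - 399340)*(254759 - 376483) = -369042*(-121724) = 44921268408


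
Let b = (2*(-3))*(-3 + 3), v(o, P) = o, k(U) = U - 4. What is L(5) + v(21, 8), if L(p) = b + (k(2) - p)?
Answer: 14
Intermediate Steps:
k(U) = -4 + U
b = 0 (b = -6*0 = 0)
L(p) = -2 - p (L(p) = 0 + ((-4 + 2) - p) = 0 + (-2 - p) = -2 - p)
L(5) + v(21, 8) = (-2 - 1*5) + 21 = (-2 - 5) + 21 = -7 + 21 = 14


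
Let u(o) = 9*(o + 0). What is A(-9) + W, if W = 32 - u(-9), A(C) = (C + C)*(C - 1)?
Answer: 293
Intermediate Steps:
A(C) = 2*C*(-1 + C) (A(C) = (2*C)*(-1 + C) = 2*C*(-1 + C))
u(o) = 9*o
W = 113 (W = 32 - 9*(-9) = 32 - 1*(-81) = 32 + 81 = 113)
A(-9) + W = 2*(-9)*(-1 - 9) + 113 = 2*(-9)*(-10) + 113 = 180 + 113 = 293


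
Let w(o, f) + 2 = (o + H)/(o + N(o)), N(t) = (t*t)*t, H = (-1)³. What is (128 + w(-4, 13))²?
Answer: 73496329/4624 ≈ 15895.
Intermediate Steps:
H = -1
N(t) = t³ (N(t) = t²*t = t³)
w(o, f) = -2 + (-1 + o)/(o + o³) (w(o, f) = -2 + (o - 1)/(o + o³) = -2 + (-1 + o)/(o + o³))
(128 + w(-4, 13))² = (128 + (-1 - 1*(-4) - 2*(-4)³)/(-4 + (-4)³))² = (128 + (-1 + 4 - 2*(-64))/(-4 - 64))² = (128 + (-1 + 4 + 128)/(-68))² = (128 - 1/68*131)² = (128 - 131/68)² = (8573/68)² = 73496329/4624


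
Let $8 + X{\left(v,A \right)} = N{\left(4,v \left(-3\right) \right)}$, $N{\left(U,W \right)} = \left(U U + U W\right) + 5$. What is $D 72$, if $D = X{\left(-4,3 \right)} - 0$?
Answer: $4392$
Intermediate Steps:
$N{\left(U,W \right)} = 5 + U^{2} + U W$ ($N{\left(U,W \right)} = \left(U^{2} + U W\right) + 5 = 5 + U^{2} + U W$)
$X{\left(v,A \right)} = 13 - 12 v$ ($X{\left(v,A \right)} = -8 + \left(5 + 4^{2} + 4 v \left(-3\right)\right) = -8 + \left(5 + 16 + 4 \left(- 3 v\right)\right) = -8 + \left(5 + 16 - 12 v\right) = -8 - \left(-21 + 12 v\right) = 13 - 12 v$)
$D = 61$ ($D = \left(13 - -48\right) - 0 = \left(13 + 48\right) + 0 = 61 + 0 = 61$)
$D 72 = 61 \cdot 72 = 4392$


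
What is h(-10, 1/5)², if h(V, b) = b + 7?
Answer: 1296/25 ≈ 51.840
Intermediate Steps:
h(V, b) = 7 + b
h(-10, 1/5)² = (7 + 1/5)² = (7 + ⅕)² = (36/5)² = 1296/25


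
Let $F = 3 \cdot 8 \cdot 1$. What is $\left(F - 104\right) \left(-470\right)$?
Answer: $37600$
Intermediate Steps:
$F = 24$ ($F = 24 \cdot 1 = 24$)
$\left(F - 104\right) \left(-470\right) = \left(24 - 104\right) \left(-470\right) = \left(-80\right) \left(-470\right) = 37600$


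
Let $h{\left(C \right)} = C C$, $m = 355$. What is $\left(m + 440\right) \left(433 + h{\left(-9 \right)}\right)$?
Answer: $408630$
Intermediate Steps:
$h{\left(C \right)} = C^{2}$
$\left(m + 440\right) \left(433 + h{\left(-9 \right)}\right) = \left(355 + 440\right) \left(433 + \left(-9\right)^{2}\right) = 795 \left(433 + 81\right) = 795 \cdot 514 = 408630$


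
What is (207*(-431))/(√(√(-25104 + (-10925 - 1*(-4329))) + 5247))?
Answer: -89217/√(5247 + 10*I*√317) ≈ -1231.1 + 20.882*I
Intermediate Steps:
(207*(-431))/(√(√(-25104 + (-10925 - 1*(-4329))) + 5247)) = -89217/√(√(-25104 + (-10925 + 4329)) + 5247) = -89217/√(√(-25104 - 6596) + 5247) = -89217/√(√(-31700) + 5247) = -89217/√(10*I*√317 + 5247) = -89217/√(5247 + 10*I*√317)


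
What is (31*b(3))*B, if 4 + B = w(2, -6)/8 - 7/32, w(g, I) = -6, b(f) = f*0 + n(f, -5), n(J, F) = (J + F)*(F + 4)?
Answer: -4929/16 ≈ -308.06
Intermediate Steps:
n(J, F) = (4 + F)*(F + J) (n(J, F) = (F + J)*(4 + F) = (4 + F)*(F + J))
b(f) = 5 - f (b(f) = f*0 + ((-5)² + 4*(-5) + 4*f - 5*f) = 0 + (25 - 20 + 4*f - 5*f) = 0 + (5 - f) = 5 - f)
B = -159/32 (B = -4 + (-6/8 - 7/32) = -4 + (-6*⅛ - 7*1/32) = -4 + (-¾ - 7/32) = -4 - 31/32 = -159/32 ≈ -4.9688)
(31*b(3))*B = (31*(5 - 1*3))*(-159/32) = (31*(5 - 3))*(-159/32) = (31*2)*(-159/32) = 62*(-159/32) = -4929/16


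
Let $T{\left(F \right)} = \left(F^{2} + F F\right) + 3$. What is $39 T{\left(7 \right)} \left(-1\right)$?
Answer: $-3939$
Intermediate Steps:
$T{\left(F \right)} = 3 + 2 F^{2}$ ($T{\left(F \right)} = \left(F^{2} + F^{2}\right) + 3 = 2 F^{2} + 3 = 3 + 2 F^{2}$)
$39 T{\left(7 \right)} \left(-1\right) = 39 \left(3 + 2 \cdot 7^{2}\right) \left(-1\right) = 39 \left(3 + 2 \cdot 49\right) \left(-1\right) = 39 \left(3 + 98\right) \left(-1\right) = 39 \cdot 101 \left(-1\right) = 3939 \left(-1\right) = -3939$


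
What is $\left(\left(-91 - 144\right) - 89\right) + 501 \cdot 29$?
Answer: $14205$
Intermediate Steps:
$\left(\left(-91 - 144\right) - 89\right) + 501 \cdot 29 = \left(-235 - 89\right) + 14529 = -324 + 14529 = 14205$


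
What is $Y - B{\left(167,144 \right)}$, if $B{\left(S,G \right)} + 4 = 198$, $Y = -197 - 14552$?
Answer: $-14943$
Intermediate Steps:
$Y = -14749$
$B{\left(S,G \right)} = 194$ ($B{\left(S,G \right)} = -4 + 198 = 194$)
$Y - B{\left(167,144 \right)} = -14749 - 194 = -14943$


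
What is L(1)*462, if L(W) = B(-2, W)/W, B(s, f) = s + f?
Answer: -462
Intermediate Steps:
B(s, f) = f + s
L(W) = (-2 + W)/W (L(W) = (W - 2)/W = (-2 + W)/W)
L(1)*462 = ((-2 + 1)/1)*462 = (1*(-1))*462 = -1*462 = -462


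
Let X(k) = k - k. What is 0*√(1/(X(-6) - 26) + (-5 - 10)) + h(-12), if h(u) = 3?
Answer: 3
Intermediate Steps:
X(k) = 0
0*√(1/(X(-6) - 26) + (-5 - 10)) + h(-12) = 0*√(1/(0 - 26) + (-5 - 10)) + 3 = 0*√(1/(-26) - 15) + 3 = 0*√(-1/26 - 15) + 3 = 0*√(-391/26) + 3 = 0*(I*√10166/26) + 3 = 0 + 3 = 3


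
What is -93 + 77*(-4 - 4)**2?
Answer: 4835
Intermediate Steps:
-93 + 77*(-4 - 4)**2 = -93 + 77*(-8)**2 = -93 + 77*64 = -93 + 4928 = 4835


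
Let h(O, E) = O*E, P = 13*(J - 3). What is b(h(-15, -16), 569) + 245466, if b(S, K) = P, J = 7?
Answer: 245518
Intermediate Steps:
P = 52 (P = 13*(7 - 3) = 13*4 = 52)
h(O, E) = E*O
b(S, K) = 52
b(h(-15, -16), 569) + 245466 = 52 + 245466 = 245518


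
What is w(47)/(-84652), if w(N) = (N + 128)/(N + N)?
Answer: -175/7957288 ≈ -2.1992e-5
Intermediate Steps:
w(N) = (128 + N)/(2*N) (w(N) = (128 + N)/((2*N)) = (128 + N)*(1/(2*N)) = (128 + N)/(2*N))
w(47)/(-84652) = ((½)*(128 + 47)/47)/(-84652) = ((½)*(1/47)*175)*(-1/84652) = (175/94)*(-1/84652) = -175/7957288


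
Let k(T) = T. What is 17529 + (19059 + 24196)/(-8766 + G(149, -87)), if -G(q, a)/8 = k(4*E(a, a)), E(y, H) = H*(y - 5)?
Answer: 4643283671/264894 ≈ 17529.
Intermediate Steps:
E(y, H) = H*(-5 + y)
G(q, a) = -32*a*(-5 + a)
17529 + (19059 + 24196)/(-8766 + G(149, -87)) = 17529 + (19059 + 24196)/(-8766 + 32*(-87)*(5 - 1*(-87))) = 17529 + 43255/(-8766 + 32*(-87)*(5 + 87)) = 17529 + 43255/(-8766 + 32*(-87)*92) = 17529 + 43255/(-8766 - 256128) = 17529 + 43255/(-264894) = 17529 + 43255*(-1/264894) = 17529 - 43255/264894 = 4643283671/264894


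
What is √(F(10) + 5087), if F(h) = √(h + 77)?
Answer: √(5087 + √87) ≈ 71.389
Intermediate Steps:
F(h) = √(77 + h)
√(F(10) + 5087) = √(√(77 + 10) + 5087) = √(√87 + 5087) = √(5087 + √87)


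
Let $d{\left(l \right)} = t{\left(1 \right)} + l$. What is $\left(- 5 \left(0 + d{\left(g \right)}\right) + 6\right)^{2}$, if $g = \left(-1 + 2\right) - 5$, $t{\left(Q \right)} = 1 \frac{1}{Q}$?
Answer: $441$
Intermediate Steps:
$t{\left(Q \right)} = \frac{1}{Q}$
$g = -4$ ($g = 1 - 5 = -4$)
$d{\left(l \right)} = 1 + l$ ($d{\left(l \right)} = 1^{-1} + l = 1 + l$)
$\left(- 5 \left(0 + d{\left(g \right)}\right) + 6\right)^{2} = \left(- 5 \left(0 + \left(1 - 4\right)\right) + 6\right)^{2} = \left(- 5 \left(0 - 3\right) + 6\right)^{2} = \left(\left(-5\right) \left(-3\right) + 6\right)^{2} = \left(15 + 6\right)^{2} = 21^{2} = 441$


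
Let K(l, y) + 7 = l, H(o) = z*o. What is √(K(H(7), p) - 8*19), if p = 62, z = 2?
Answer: I*√145 ≈ 12.042*I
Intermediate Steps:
H(o) = 2*o
K(l, y) = -7 + l
√(K(H(7), p) - 8*19) = √((-7 + 2*7) - 8*19) = √((-7 + 14) - 152) = √(7 - 152) = √(-145) = I*√145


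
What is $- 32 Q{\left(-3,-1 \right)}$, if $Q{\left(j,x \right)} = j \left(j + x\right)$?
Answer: $-384$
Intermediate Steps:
$- 32 Q{\left(-3,-1 \right)} = - 32 \left(- 3 \left(-3 - 1\right)\right) = - 32 \left(\left(-3\right) \left(-4\right)\right) = \left(-32\right) 12 = -384$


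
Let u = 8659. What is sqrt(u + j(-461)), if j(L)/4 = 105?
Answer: sqrt(9079) ≈ 95.284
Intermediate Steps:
j(L) = 420 (j(L) = 4*105 = 420)
sqrt(u + j(-461)) = sqrt(8659 + 420) = sqrt(9079)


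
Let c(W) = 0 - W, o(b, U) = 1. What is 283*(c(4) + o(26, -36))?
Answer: -849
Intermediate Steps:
c(W) = -W
283*(c(4) + o(26, -36)) = 283*(-1*4 + 1) = 283*(-4 + 1) = 283*(-3) = -849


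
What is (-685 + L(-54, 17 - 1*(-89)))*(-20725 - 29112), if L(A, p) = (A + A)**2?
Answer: -547160423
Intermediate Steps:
L(A, p) = 4*A**2 (L(A, p) = (2*A)**2 = 4*A**2)
(-685 + L(-54, 17 - 1*(-89)))*(-20725 - 29112) = (-685 + 4*(-54)**2)*(-20725 - 29112) = (-685 + 4*2916)*(-49837) = (-685 + 11664)*(-49837) = 10979*(-49837) = -547160423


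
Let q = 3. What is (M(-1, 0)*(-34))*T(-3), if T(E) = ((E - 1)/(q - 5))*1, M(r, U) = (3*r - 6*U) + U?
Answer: 204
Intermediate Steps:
M(r, U) = -5*U + 3*r (M(r, U) = (-6*U + 3*r) + U = -5*U + 3*r)
T(E) = ½ - E/2 (T(E) = ((E - 1)/(3 - 5))*1 = ((-1 + E)/(-2))*1 = ((-1 + E)*(-½))*1 = (½ - E/2)*1 = ½ - E/2)
(M(-1, 0)*(-34))*T(-3) = ((-5*0 + 3*(-1))*(-34))*(½ - ½*(-3)) = ((0 - 3)*(-34))*(½ + 3/2) = -3*(-34)*2 = 102*2 = 204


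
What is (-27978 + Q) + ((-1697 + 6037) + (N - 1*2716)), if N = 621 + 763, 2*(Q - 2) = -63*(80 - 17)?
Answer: -53905/2 ≈ -26953.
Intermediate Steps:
Q = -3965/2 (Q = 2 + (-63*(80 - 17))/2 = 2 + (-63*63)/2 = 2 + (½)*(-3969) = 2 - 3969/2 = -3965/2 ≈ -1982.5)
N = 1384
(-27978 + Q) + ((-1697 + 6037) + (N - 1*2716)) = (-27978 - 3965/2) + ((-1697 + 6037) + (1384 - 1*2716)) = -59921/2 + (4340 + (1384 - 2716)) = -59921/2 + (4340 - 1332) = -59921/2 + 3008 = -53905/2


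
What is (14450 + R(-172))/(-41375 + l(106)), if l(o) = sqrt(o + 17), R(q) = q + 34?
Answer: -296079500/855945251 - 7156*sqrt(123)/855945251 ≈ -0.34600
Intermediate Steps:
R(q) = 34 + q
l(o) = sqrt(17 + o)
(14450 + R(-172))/(-41375 + l(106)) = (14450 + (34 - 172))/(-41375 + sqrt(17 + 106)) = (14450 - 138)/(-41375 + sqrt(123)) = 14312/(-41375 + sqrt(123))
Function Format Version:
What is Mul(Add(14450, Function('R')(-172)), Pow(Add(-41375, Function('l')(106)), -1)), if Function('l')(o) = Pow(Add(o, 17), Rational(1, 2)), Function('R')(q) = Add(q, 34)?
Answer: Add(Rational(-296079500, 855945251), Mul(Rational(-7156, 855945251), Pow(123, Rational(1, 2)))) ≈ -0.34600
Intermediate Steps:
Function('R')(q) = Add(34, q)
Function('l')(o) = Pow(Add(17, o), Rational(1, 2))
Mul(Add(14450, Function('R')(-172)), Pow(Add(-41375, Function('l')(106)), -1)) = Mul(Add(14450, Add(34, -172)), Pow(Add(-41375, Pow(Add(17, 106), Rational(1, 2))), -1)) = Mul(Add(14450, -138), Pow(Add(-41375, Pow(123, Rational(1, 2))), -1)) = Mul(14312, Pow(Add(-41375, Pow(123, Rational(1, 2))), -1))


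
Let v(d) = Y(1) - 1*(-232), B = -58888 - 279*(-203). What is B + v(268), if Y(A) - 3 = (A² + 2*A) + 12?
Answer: -2001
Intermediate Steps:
Y(A) = 15 + A² + 2*A (Y(A) = 3 + ((A² + 2*A) + 12) = 3 + (12 + A² + 2*A) = 15 + A² + 2*A)
B = -2251 (B = -58888 + 56637 = -2251)
v(d) = 250 (v(d) = (15 + 1² + 2*1) - 1*(-232) = (15 + 1 + 2) + 232 = 18 + 232 = 250)
B + v(268) = -2251 + 250 = -2001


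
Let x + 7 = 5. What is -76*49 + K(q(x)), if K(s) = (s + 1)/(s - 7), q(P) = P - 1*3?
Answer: -11171/3 ≈ -3723.7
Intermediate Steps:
x = -2 (x = -7 + 5 = -2)
q(P) = -3 + P (q(P) = P - 3 = -3 + P)
K(s) = (1 + s)/(-7 + s)
-76*49 + K(q(x)) = -76*49 + (1 + (-3 - 2))/(-7 + (-3 - 2)) = -3724 + (1 - 5)/(-7 - 5) = -3724 - 4/(-12) = -3724 - 1/12*(-4) = -3724 + 1/3 = -11171/3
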